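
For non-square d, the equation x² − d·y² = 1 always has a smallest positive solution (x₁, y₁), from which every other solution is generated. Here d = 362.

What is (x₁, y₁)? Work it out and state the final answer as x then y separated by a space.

723 38

√362 → a₀=19, period (38); ℓ=1 odd so k=1
k=0  a_k=19  p_k/q_k = 19/1
k=1  a_k=38  p_k/q_k = 723/38
→ (723, 38).  Check: 723²=522729, 362·38²=522728, difference 1.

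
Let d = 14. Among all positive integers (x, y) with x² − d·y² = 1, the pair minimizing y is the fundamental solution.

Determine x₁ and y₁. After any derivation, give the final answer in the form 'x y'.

√14 = [3; 1,2,1,6, …], period ℓ=4 (even) → k=3
step 0: (3, 1)  from 3·(1,0) + (0,1)
step 1: (4, 1)  from 1·(3,1) + (1,0)
step 2: (11, 3)  from 2·(4,1) + (3,1)
step 3: (15, 4)  from 1·(11,3) + (4,1)
→ (15, 4).  Check: 15²=225, 14·4²=224, difference 1.

15 4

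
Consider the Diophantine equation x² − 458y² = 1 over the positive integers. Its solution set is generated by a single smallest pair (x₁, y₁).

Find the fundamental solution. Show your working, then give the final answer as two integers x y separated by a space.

√458 = [21; 2,2,42, …], period ℓ=3 (odd) → k=5
i=0: a=21 ⇒ p=21, q=1
i=1: a=2 ⇒ p=43, q=2
…
i=3: a=42 ⇒ p=4537, q=212
i=4: a=2 ⇒ p=9181, q=429
i=5: a=2 ⇒ p=22899, q=1070
(x₁, y₁) = (22899, 1070);  22899² − 458·1070² = 1 ✓

22899 1070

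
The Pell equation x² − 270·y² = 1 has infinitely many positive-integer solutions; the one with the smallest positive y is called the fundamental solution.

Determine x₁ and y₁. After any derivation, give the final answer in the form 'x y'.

d=270: √d = [16; 2,3,6,3,2,32] (ℓ=6, even), read p_5/q_5
i=0: a=16 ⇒ p=16, q=1
…
i=4: a=3 ⇒ p=2284, q=139
i=5: a=2 ⇒ p=5291, q=322
→ (5291, 322).  Check: 5291²=27994681, 270·322²=27994680, difference 1.

5291 322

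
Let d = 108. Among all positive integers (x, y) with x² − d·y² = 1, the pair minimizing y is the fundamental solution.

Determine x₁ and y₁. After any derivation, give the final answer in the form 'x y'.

√108 = [10; 2,1,1,4,1,1,2,20, …], period ℓ=8 (even) → k=7
k=0  a_k=10  p_k/q_k = 10/1
…
k=6  a_k=1  p_k/q_k = 530/51
k=7  a_k=2  p_k/q_k = 1351/130
fundamental: x₁=1351, y₁=130  (since 1825201 − 108·16900 = 1)

1351 130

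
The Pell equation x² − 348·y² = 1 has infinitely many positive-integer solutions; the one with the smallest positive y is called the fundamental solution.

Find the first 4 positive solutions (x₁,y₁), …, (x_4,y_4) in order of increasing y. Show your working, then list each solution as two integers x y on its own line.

1567 84
4910977 263256
15391000351 825044220
48235390189057 2585688322224

√348 → a₀=18, period (1,1,1,8,1,1,1,36); ℓ=8 even so k=7
step 0: (18, 1)  from 18·(1,0) + (0,1)
step 1: (19, 1)  from 1·(18,1) + (1,0)
…
step 6: (1026, 55)  from 1·(541,29) + (485,26)
step 7: (1567, 84)  from 1·(1026,55) + (541,29)
(x₁, y₁) = (1567, 84);  1567² − 348·84² = 1 ✓
(x_2, y_2) = (1567·1567 + 348·84·84, 1567·84 + 84·1567) = (4910977, 263256)
(x_3, y_3) = (1567·4910977 + 348·84·263256, 1567·263256 + 84·4910977) = (15391000351, 825044220)
(x_4, y_4) = (1567·15391000351 + 348·84·825044220, 1567·825044220 + 84·15391000351) = (48235390189057, 2585688322224)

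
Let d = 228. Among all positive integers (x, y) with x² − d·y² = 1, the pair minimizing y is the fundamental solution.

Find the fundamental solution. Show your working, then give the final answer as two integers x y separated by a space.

151 10

d=228: √d = [15; 10,30] (ℓ=2, even), read p_1/q_1
step 0: (15, 1)  from 15·(1,0) + (0,1)
step 1: (151, 10)  from 10·(15,1) + (1,0)
fundamental: x₁=151, y₁=10  (since 22801 − 228·100 = 1)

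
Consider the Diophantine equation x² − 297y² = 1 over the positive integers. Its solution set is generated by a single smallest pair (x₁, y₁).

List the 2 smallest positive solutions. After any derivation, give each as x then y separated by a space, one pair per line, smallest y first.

√297 = [17; 4,3,1,1,2,1,1,3,4,34, …], period ℓ=10 (even) → k=9
step 0: (17, 1)  from 17·(1,0) + (0,1)
…
step 4: (517, 30)  from 1·(293,17) + (224,13)
…
step 6: (1844, 107)  from 1·(1327,77) + (517,30)
…
step 8: (11357, 659)  from 3·(3171,184) + (1844,107)
step 9: (48599, 2820)  from 4·(11357,659) + (3171,184)
→ (48599, 2820).  Check: 48599²=2361862801, 297·2820²=2361862800, difference 1.
(x_2, y_2) = (48599·48599 + 297·2820·2820, 48599·2820 + 2820·48599) = (4723725601, 274098360)

48599 2820
4723725601 274098360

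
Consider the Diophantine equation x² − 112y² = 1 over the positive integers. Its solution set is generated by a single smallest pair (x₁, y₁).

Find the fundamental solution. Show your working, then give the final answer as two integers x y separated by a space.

127 12

√112 = [10; 1,1,2,1,1,20, …], period ℓ=6 (even) → k=5
k=0  a_k=10  p_k/q_k = 10/1
k=1  a_k=1  p_k/q_k = 11/1
k=2  a_k=1  p_k/q_k = 21/2
k=3  a_k=2  p_k/q_k = 53/5
k=4  a_k=1  p_k/q_k = 74/7
k=5  a_k=1  p_k/q_k = 127/12
→ (127, 12).  Check: 127²=16129, 112·12²=16128, difference 1.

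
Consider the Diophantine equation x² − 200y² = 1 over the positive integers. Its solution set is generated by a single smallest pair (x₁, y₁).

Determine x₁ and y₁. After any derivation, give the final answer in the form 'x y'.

99 7

d=200: √d = [14; 7,28] (ℓ=2, even), read p_1/q_1
step 0: (14, 1)  from 14·(1,0) + (0,1)
step 1: (99, 7)  from 7·(14,1) + (1,0)
(x₁, y₁) = (99, 7);  99² − 200·7² = 1 ✓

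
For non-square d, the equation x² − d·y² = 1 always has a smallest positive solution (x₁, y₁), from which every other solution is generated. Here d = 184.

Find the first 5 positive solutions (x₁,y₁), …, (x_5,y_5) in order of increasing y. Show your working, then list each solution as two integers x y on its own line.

24335 1794
1184384449 87313980
57643991108495 4249571404806
2805533046066067201 206826640184594040
136545293294391499564175 10066252573534620521994

√184 = [13; 1,1,3,2,1,2,1,2,3,1,1,26, …], period ℓ=12 (even) → k=11
a_0=13:  p_0=13·1+0=13,  q_0=13·0+1=1
a_1=1:  p_1=1·13+1=14,  q_1=1·1+0=1
a_2=1:  p_2=1·14+13=27,  q_2=1·1+1=2
a_3=3:  p_3=3·27+14=95,  q_3=3·2+1=7
…
a_5=1:  p_5=1·217+95=312,  q_5=1·16+7=23
a_6=2:  p_6=2·312+217=841,  q_6=2·23+16=62
a_7=1:  p_7=1·841+312=1153,  q_7=1·62+23=85
…
a_9=3:  p_9=3·3147+1153=10594,  q_9=3·232+85=781
a_10=1:  p_10=1·10594+3147=13741,  q_10=1·781+232=1013
a_11=1:  p_11=1·13741+10594=24335,  q_11=1·1013+781=1794
fundamental: x₁=24335, y₁=1794  (since 592192225 − 184·3218436 = 1)
(x_2, y_2) = (24335·24335 + 184·1794·1794, 24335·1794 + 1794·24335) = (1184384449, 87313980)
(x_3, y_3) = (24335·1184384449 + 184·1794·87313980, 24335·87313980 + 1794·1184384449) = (57643991108495, 4249571404806)
(x_4, y_4) = (24335·57643991108495 + 184·1794·4249571404806, 24335·4249571404806 + 1794·57643991108495) = (2805533046066067201, 206826640184594040)
(x_5, y_5) = (24335·2805533046066067201 + 184·1794·206826640184594040, 24335·206826640184594040 + 1794·2805533046066067201) = (136545293294391499564175, 10066252573534620521994)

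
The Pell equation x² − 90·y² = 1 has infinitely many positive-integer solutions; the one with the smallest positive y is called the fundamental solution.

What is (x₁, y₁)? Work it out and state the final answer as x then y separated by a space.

19 2

√90 → a₀=9, period (2,18); ℓ=2 even so k=1
step 0: (9, 1)  from 9·(1,0) + (0,1)
step 1: (19, 2)  from 2·(9,1) + (1,0)
fundamental: x₁=19, y₁=2  (since 361 − 90·4 = 1)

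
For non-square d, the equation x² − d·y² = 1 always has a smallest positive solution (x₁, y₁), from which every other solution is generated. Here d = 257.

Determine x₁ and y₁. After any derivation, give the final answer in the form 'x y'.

513 32

√257 → a₀=16, period (32); ℓ=1 odd so k=1
step 0: (16, 1)  from 16·(1,0) + (0,1)
step 1: (513, 32)  from 32·(16,1) + (1,0)
(x₁, y₁) = (513, 32);  513² − 257·32² = 1 ✓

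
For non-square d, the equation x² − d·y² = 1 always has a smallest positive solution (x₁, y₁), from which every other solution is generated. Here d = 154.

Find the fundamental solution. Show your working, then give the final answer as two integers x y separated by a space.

21295 1716

√154 → a₀=12, period (2,2,3,1,2,1,3,2,2,24); ℓ=10 even so k=9
step 0: (12, 1)  from 12·(1,0) + (0,1)
step 1: (25, 2)  from 2·(12,1) + (1,0)
step 2: (62, 5)  from 2·(25,2) + (12,1)
…
step 8: (8724, 703)  from 2·(3847,310) + (1030,83)
step 9: (21295, 1716)  from 2·(8724,703) + (3847,310)
(x₁, y₁) = (21295, 1716);  21295² − 154·1716² = 1 ✓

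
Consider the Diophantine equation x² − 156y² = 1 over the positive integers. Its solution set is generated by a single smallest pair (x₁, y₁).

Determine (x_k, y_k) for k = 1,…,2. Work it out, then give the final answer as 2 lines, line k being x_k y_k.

√156 = [12; 2,24, …], period ℓ=2 (even) → k=1
step 0: (12, 1)  from 12·(1,0) + (0,1)
step 1: (25, 2)  from 2·(12,1) + (1,0)
→ (25, 2).  Check: 25²=625, 156·2²=624, difference 1.
k=2:  x_2 = 25·25+156·2·2 = 1249,  y_2 = 25·2+2·25 = 100

25 2
1249 100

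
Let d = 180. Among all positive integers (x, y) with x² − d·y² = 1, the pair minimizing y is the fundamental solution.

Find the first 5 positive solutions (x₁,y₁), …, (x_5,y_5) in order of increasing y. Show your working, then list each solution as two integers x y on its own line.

161 12
51841 3864
16692641 1244196
5374978561 400627248
1730726404001 129000729660

[13; 2,2,2,26] for √180; ℓ=4 ⇒ convergent index 3
a_0=13:  p_0=13·1+0=13,  q_0=13·0+1=1
a_1=2:  p_1=2·13+1=27,  q_1=2·1+0=2
a_2=2:  p_2=2·27+13=67,  q_2=2·2+1=5
a_3=2:  p_3=2·67+27=161,  q_3=2·5+2=12
→ (161, 12).  Check: 161²=25921, 180·12²=25920, difference 1.
(x_2, y_2) = (161·161 + 180·12·12, 161·12 + 12·161) = (51841, 3864)
(x_3, y_3) = (161·51841 + 180·12·3864, 161·3864 + 12·51841) = (16692641, 1244196)
(x_4, y_4) = (161·16692641 + 180·12·1244196, 161·1244196 + 12·16692641) = (5374978561, 400627248)
(x_5, y_5) = (161·5374978561 + 180·12·400627248, 161·400627248 + 12·5374978561) = (1730726404001, 129000729660)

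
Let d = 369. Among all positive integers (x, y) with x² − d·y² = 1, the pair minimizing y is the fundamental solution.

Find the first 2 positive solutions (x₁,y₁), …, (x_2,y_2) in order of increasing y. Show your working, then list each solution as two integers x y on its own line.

8396801 437120
141012534067201 7340819306240

d=369: √d = [19; 4,1,3,2,7,4,7,2,3,1,4,38] (ℓ=12, even), read p_11/q_11
i=0: a=19 ⇒ p=19, q=1
…
i=7: a=7 ⇒ p=184045, q=9581
i=8: a=2 ⇒ p=393504, q=20485
…
i=10: a=1 ⇒ p=1758061, q=91521
i=11: a=4 ⇒ p=8396801, q=437120
fundamental: x₁=8396801, y₁=437120  (since 70506267033601 − 369·191073894400 = 1)
(x_2, y_2) = (8396801·8396801 + 369·437120·437120, 8396801·437120 + 437120·8396801) = (141012534067201, 7340819306240)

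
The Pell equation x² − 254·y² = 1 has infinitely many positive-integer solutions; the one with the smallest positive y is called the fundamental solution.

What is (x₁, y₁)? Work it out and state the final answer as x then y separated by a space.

255 16

√254 = [15; 1,14,1,30, …], period ℓ=4 (even) → k=3
k=0  a_k=15  p_k/q_k = 15/1
k=1  a_k=1  p_k/q_k = 16/1
k=2  a_k=14  p_k/q_k = 239/15
k=3  a_k=1  p_k/q_k = 255/16
→ (255, 16).  Check: 255²=65025, 254·16²=65024, difference 1.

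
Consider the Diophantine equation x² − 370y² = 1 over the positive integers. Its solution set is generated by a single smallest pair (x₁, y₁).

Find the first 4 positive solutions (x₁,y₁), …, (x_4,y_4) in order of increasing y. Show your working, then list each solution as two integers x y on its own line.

d=370: √d = [19; 4,4,38] (ℓ=3, odd), read p_5/q_5
a_0=19:  p_0=19·1+0=19,  q_0=19·0+1=1
a_1=4:  p_1=4·19+1=77,  q_1=4·1+0=4
…
a_3=38:  p_3=38·327+77=12503,  q_3=38·17+4=650
a_4=4:  p_4=4·12503+327=50339,  q_4=4·650+17=2617
a_5=4:  p_5=4·50339+12503=213859,  q_5=4·2617+650=11118
(x₁, y₁) = (213859, 11118);  213859² − 370·11118² = 1 ✓
(x_2, y_2) = (213859·213859 + 370·11118·11118, 213859·11118 + 11118·213859) = (91471343761, 4755368724)
(x_3, y_3) = (213859·91471343761 + 370·11118·4755368724, 213859·4755368724 + 11118·91471343761) = (39123940210553539, 2033956799880714)
(x_4, y_4) = (213859·39123940210553539 + 370·11118·2033956799880714, 213859·2033956799880714 + 11118·39123940210553539) = (16734013458886067250241, 869959934526623861928)

213859 11118
91471343761 4755368724
39123940210553539 2033956799880714
16734013458886067250241 869959934526623861928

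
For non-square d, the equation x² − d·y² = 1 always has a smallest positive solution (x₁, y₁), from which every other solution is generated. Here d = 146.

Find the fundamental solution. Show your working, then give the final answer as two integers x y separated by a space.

145 12

√146 → a₀=12, period (12,24); ℓ=2 even so k=1
a_0=12:  p_0=12·1+0=12,  q_0=12·0+1=1
a_1=12:  p_1=12·12+1=145,  q_1=12·1+0=12
fundamental: x₁=145, y₁=12  (since 21025 − 146·144 = 1)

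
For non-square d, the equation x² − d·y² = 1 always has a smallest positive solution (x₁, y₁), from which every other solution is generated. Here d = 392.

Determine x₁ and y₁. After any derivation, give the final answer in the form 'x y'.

√392 = [19; 1,3,1,38, …], period ℓ=4 (even) → k=3
a_0=19:  p_0=19·1+0=19,  q_0=19·0+1=1
a_1=1:  p_1=1·19+1=20,  q_1=1·1+0=1
a_2=3:  p_2=3·20+19=79,  q_2=3·1+1=4
a_3=1:  p_3=1·79+20=99,  q_3=1·4+1=5
fundamental: x₁=99, y₁=5  (since 9801 − 392·25 = 1)

99 5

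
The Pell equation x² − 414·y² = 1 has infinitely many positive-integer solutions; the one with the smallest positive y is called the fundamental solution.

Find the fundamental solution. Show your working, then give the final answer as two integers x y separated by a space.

24335 1196

[20; 2,1,7,2,7,1,2,40] for √414; ℓ=8 ⇒ convergent index 7
i=0: a=20 ⇒ p=20, q=1
…
i=5: a=7 ⇒ p=7447, q=366
i=6: a=1 ⇒ p=8444, q=415
i=7: a=2 ⇒ p=24335, q=1196
fundamental: x₁=24335, y₁=1196  (since 592192225 − 414·1430416 = 1)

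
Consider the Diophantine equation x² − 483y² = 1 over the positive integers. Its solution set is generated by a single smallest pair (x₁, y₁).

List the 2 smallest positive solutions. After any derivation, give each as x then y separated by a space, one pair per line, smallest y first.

22 1
967 44

√483 → a₀=21, period (1,42); ℓ=2 even so k=1
a_0=21:  p_0=21·1+0=21,  q_0=21·0+1=1
a_1=1:  p_1=1·21+1=22,  q_1=1·1+0=1
→ (22, 1).  Check: 22²=484, 483·1²=483, difference 1.
k=2:  x_2 = 22·22+483·1·1 = 967,  y_2 = 22·1+1·22 = 44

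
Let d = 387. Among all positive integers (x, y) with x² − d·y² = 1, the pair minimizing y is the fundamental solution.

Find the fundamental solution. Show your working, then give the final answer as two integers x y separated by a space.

3482 177

√387 = [19; 1,2,19,2,1,38, …], period ℓ=6 (even) → k=5
a_0=19:  p_0=19·1+0=19,  q_0=19·0+1=1
…
a_2=2:  p_2=2·20+19=59,  q_2=2·1+1=3
a_3=19:  p_3=19·59+20=1141,  q_3=19·3+1=58
a_4=2:  p_4=2·1141+59=2341,  q_4=2·58+3=119
a_5=1:  p_5=1·2341+1141=3482,  q_5=1·119+58=177
(x₁, y₁) = (3482, 177);  3482² − 387·177² = 1 ✓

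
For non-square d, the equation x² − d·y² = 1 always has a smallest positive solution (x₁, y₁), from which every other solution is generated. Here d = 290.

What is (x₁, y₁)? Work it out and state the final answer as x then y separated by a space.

[17; 34] for √290; ℓ=1 ⇒ convergent index 1
step 0: (17, 1)  from 17·(1,0) + (0,1)
step 1: (579, 34)  from 34·(17,1) + (1,0)
→ (579, 34).  Check: 579²=335241, 290·34²=335240, difference 1.

579 34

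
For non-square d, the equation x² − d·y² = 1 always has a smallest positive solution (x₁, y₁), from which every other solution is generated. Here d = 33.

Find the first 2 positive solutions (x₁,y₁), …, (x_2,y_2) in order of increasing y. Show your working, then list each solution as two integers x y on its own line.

23 4
1057 184

[5; 1,2,1,10] for √33; ℓ=4 ⇒ convergent index 3
a_0=5:  p_0=5·1+0=5,  q_0=5·0+1=1
…
a_2=2:  p_2=2·6+5=17,  q_2=2·1+1=3
a_3=1:  p_3=1·17+6=23,  q_3=1·3+1=4
→ (23, 4).  Check: 23²=529, 33·4²=528, difference 1.
n=2: (23,4)∘(23,4) = (23·23+33·4·4, 23·4+4·23) = (1057,184)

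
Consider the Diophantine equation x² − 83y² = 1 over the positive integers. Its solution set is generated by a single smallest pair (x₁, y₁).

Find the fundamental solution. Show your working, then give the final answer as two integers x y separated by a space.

82 9

[9; 9,18] for √83; ℓ=2 ⇒ convergent index 1
i=0: a=9 ⇒ p=9, q=1
i=1: a=9 ⇒ p=82, q=9
fundamental: x₁=82, y₁=9  (since 6724 − 83·81 = 1)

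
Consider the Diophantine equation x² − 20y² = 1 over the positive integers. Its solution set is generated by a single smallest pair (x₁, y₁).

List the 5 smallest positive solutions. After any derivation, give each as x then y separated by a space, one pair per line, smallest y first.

9 2
161 36
2889 646
51841 11592
930249 208010

√20 → a₀=4, period (2,8); ℓ=2 even so k=1
a_0=4:  p_0=4·1+0=4,  q_0=4·0+1=1
a_1=2:  p_1=2·4+1=9,  q_1=2·1+0=2
→ (9, 2).  Check: 9²=81, 20·2²=80, difference 1.
(9+2√20)^2 = 161 + 36√20
(9+2√20)^3 = 2889 + 646√20
(9+2√20)^4 = 51841 + 11592√20
(9+2√20)^5 = 930249 + 208010√20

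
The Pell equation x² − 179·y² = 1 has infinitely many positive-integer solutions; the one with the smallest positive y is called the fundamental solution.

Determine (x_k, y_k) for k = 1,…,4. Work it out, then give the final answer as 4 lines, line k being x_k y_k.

4190210 313191
35115719688199 2624672120220
294284479589372473370 21995854729733779209
2466227538440333747559727201 184334500894152933286567560

√179 → a₀=13, period (2,1,1,1,3,…,1,2,26); ℓ=14 even so k=13
step 0: (13, 1)  from 13·(1,0) + (0,1)
…
step 2: (40, 3)  from 1·(27,2) + (13,1)
step 3: (67, 5)  from 1·(40,3) + (27,2)
…
step 7: (26999, 2018)  from 13·(2047,153) + (388,29)
…
step 12: (1588459, 118727)  from 1·(1013292,75737) + (575167,42990)
step 13: (4190210, 313191)  from 2·(1588459,118727) + (1013292,75737)
(x₁, y₁) = (4190210, 313191);  4190210² − 179·313191² = 1 ✓
(4190210+313191√179)^2 = 35115719688199 + 2624672120220√179
(4190210+313191√179)^3 = 294284479589372473370 + 21995854729733779209√179
(4190210+313191√179)^4 = 2466227538440333747559727201 + 184334500894152933286567560√179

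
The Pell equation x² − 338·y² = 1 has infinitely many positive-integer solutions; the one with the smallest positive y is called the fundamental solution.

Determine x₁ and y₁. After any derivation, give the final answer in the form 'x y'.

√338 = [18; 2,1,1,2,36, …], period ℓ=5 (odd) → k=9
step 0: (18, 1)  from 18·(1,0) + (0,1)
step 1: (37, 2)  from 2·(18,1) + (1,0)
…
step 7: (26327, 1432)  from 1·(17631,959) + (8696,473)
step 8: (43958, 2391)  from 1·(26327,1432) + (17631,959)
step 9: (114243, 6214)  from 2·(43958,2391) + (26327,1432)
fundamental: x₁=114243, y₁=6214  (since 13051463049 − 338·38613796 = 1)

114243 6214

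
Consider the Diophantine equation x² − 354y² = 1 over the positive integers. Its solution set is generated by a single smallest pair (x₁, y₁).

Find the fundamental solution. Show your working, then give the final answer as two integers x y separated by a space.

d=354: √d = [18; 1,4,2,2,18,2,2,4,1,36] (ℓ=10, even), read p_9/q_9
a_0=18:  p_0=18·1+0=18,  q_0=18·0+1=1
a_1=1:  p_1=1·18+1=19,  q_1=1·1+0=1
a_2=4:  p_2=4·19+18=94,  q_2=4·1+1=5
…
a_5=18:  p_5=18·508+207=9351,  q_5=18·27+11=497
a_6=2:  p_6=2·9351+508=19210,  q_6=2·497+27=1021
a_7=2:  p_7=2·19210+9351=47771,  q_7=2·1021+497=2539
a_8=4:  p_8=4·47771+19210=210294,  q_8=4·2539+1021=11177
a_9=1:  p_9=1·210294+47771=258065,  q_9=1·11177+2539=13716
(x₁, y₁) = (258065, 13716);  258065² − 354·13716² = 1 ✓

258065 13716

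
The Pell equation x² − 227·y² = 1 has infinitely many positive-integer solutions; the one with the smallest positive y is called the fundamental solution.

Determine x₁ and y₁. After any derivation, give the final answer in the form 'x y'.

226 15

√227 = [15; 15,30, …], period ℓ=2 (even) → k=1
step 0: (15, 1)  from 15·(1,0) + (0,1)
step 1: (226, 15)  from 15·(15,1) + (1,0)
→ (226, 15).  Check: 226²=51076, 227·15²=51075, difference 1.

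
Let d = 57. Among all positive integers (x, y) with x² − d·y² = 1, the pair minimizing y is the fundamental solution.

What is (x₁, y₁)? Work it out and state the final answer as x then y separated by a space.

151 20

√57 → a₀=7, period (1,1,4,1,1,14); ℓ=6 even so k=5
a_0=7:  p_0=7·1+0=7,  q_0=7·0+1=1
a_1=1:  p_1=1·7+1=8,  q_1=1·1+0=1
a_2=1:  p_2=1·8+7=15,  q_2=1·1+1=2
…
a_4=1:  p_4=1·68+15=83,  q_4=1·9+2=11
a_5=1:  p_5=1·83+68=151,  q_5=1·11+9=20
(x₁, y₁) = (151, 20);  151² − 57·20² = 1 ✓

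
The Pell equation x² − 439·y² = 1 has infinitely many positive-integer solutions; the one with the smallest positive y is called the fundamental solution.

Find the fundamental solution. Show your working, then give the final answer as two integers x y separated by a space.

[20; 1,19,1,40] for √439; ℓ=4 ⇒ convergent index 3
i=0: a=20 ⇒ p=20, q=1
i=1: a=1 ⇒ p=21, q=1
i=2: a=19 ⇒ p=419, q=20
i=3: a=1 ⇒ p=440, q=21
(x₁, y₁) = (440, 21);  440² − 439·21² = 1 ✓

440 21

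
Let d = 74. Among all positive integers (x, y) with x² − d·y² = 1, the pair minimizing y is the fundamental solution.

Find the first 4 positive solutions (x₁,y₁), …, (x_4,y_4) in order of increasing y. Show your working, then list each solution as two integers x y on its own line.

3699 430
27365201 3181140
202447753299 23534073290
1497708451540801 174105071018280

√74 = [8; 1,1,1,1,16, …], period ℓ=5 (odd) → k=9
i=0: a=8 ⇒ p=8, q=1
i=1: a=1 ⇒ p=9, q=1
…
i=3: a=1 ⇒ p=26, q=3
i=4: a=1 ⇒ p=43, q=5
i=5: a=16 ⇒ p=714, q=83
…
i=7: a=1 ⇒ p=1471, q=171
i=8: a=1 ⇒ p=2228, q=259
i=9: a=1 ⇒ p=3699, q=430
(x₁, y₁) = (3699, 430);  3699² − 74·430² = 1 ✓
n=2: (3699,430)∘(3699,430) = (3699·3699+74·430·430, 3699·430+430·3699) = (27365201,3181140)
n=3: (27365201,3181140)∘(3699,430) = (3699·27365201+74·430·3181140, 3699·3181140+430·27365201) = (202447753299,23534073290)
n=4: (202447753299,23534073290)∘(3699,430) = (3699·202447753299+74·430·23534073290, 3699·23534073290+430·202447753299) = (1497708451540801,174105071018280)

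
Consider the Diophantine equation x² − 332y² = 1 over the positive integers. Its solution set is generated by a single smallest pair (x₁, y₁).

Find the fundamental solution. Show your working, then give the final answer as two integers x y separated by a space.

13447 738

d=332: √d = [18; 4,1,1,8,1,1,4,36] (ℓ=8, even), read p_7/q_7
a_0=18:  p_0=18·1+0=18,  q_0=18·0+1=1
…
a_6=1:  p_6=1·1567+1403=2970,  q_6=1·86+77=163
a_7=4:  p_7=4·2970+1567=13447,  q_7=4·163+86=738
→ (13447, 738).  Check: 13447²=180821809, 332·738²=180821808, difference 1.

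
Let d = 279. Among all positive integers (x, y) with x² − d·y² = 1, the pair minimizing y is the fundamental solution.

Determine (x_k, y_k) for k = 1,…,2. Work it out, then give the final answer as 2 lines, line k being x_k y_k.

1520 91
4620799 276640

√279 → a₀=16, period (1,2,2,1,2,2,1,32); ℓ=8 even so k=7
k=0  a_k=16  p_k/q_k = 16/1
k=1  a_k=1  p_k/q_k = 17/1
…
k=5  a_k=2  p_k/q_k = 451/27
k=6  a_k=2  p_k/q_k = 1069/64
k=7  a_k=1  p_k/q_k = 1520/91
fundamental: x₁=1520, y₁=91  (since 2310400 − 279·8281 = 1)
(1520+91√279)^2 = 4620799 + 276640√279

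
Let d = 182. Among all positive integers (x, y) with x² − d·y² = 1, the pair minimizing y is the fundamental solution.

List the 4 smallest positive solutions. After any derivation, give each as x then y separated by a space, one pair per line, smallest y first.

27 2
1457 108
78651 5830
4245697 314712

√182 → a₀=13, period (2,26); ℓ=2 even so k=1
a_0=13:  p_0=13·1+0=13,  q_0=13·0+1=1
a_1=2:  p_1=2·13+1=27,  q_1=2·1+0=2
→ (27, 2).  Check: 27²=729, 182·2²=728, difference 1.
n=2: (27,2)∘(27,2) = (27·27+182·2·2, 27·2+2·27) = (1457,108)
n=3: (1457,108)∘(27,2) = (27·1457+182·2·108, 27·108+2·1457) = (78651,5830)
n=4: (78651,5830)∘(27,2) = (27·78651+182·2·5830, 27·5830+2·78651) = (4245697,314712)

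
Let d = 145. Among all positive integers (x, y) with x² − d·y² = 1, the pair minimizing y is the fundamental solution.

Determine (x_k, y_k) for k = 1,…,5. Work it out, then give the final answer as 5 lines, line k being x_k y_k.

√145 = [12; 24, …], period ℓ=1 (odd) → k=1
a_0=12:  p_0=12·1+0=12,  q_0=12·0+1=1
a_1=24:  p_1=24·12+1=289,  q_1=24·1+0=24
→ (289, 24).  Check: 289²=83521, 145·24²=83520, difference 1.
(289+24√145)^2 = 167041 + 13872√145
(289+24√145)^3 = 96549409 + 8017992√145
(289+24√145)^4 = 55805391361 + 4634385504√145
(289+24√145)^5 = 32255419657249 + 2678666803320√145

289 24
167041 13872
96549409 8017992
55805391361 4634385504
32255419657249 2678666803320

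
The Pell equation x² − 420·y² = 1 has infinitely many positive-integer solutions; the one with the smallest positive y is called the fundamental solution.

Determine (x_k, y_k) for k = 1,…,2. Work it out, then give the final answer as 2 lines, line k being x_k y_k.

41 2
3361 164

√420 = [20; 2,40, …], period ℓ=2 (even) → k=1
step 0: (20, 1)  from 20·(1,0) + (0,1)
step 1: (41, 2)  from 2·(20,1) + (1,0)
(x₁, y₁) = (41, 2);  41² − 420·2² = 1 ✓
(41+2√420)^2 = 3361 + 164√420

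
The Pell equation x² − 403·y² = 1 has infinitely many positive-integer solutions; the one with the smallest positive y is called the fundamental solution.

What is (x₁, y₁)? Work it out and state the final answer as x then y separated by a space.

√403 = [20; 13,2,1,3,1,3,1,2,13,40, …], period ℓ=10 (even) → k=9
k=0  a_k=20  p_k/q_k = 20/1
…
k=2  a_k=2  p_k/q_k = 542/27
…
k=6  a_k=3  p_k/q_k = 14213/708
k=7  a_k=1  p_k/q_k = 17967/895
k=8  a_k=2  p_k/q_k = 50147/2498
k=9  a_k=13  p_k/q_k = 669878/33369
fundamental: x₁=669878, y₁=33369  (since 448736534884 − 403·1113490161 = 1)

669878 33369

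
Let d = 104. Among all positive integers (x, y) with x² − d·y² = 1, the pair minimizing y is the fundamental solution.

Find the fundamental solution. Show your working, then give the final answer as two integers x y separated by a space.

51 5

[10; 5,20] for √104; ℓ=2 ⇒ convergent index 1
i=0: a=10 ⇒ p=10, q=1
i=1: a=5 ⇒ p=51, q=5
fundamental: x₁=51, y₁=5  (since 2601 − 104·25 = 1)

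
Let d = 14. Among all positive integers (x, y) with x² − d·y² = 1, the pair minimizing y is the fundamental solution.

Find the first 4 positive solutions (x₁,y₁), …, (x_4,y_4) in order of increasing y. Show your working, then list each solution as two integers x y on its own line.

15 4
449 120
13455 3596
403201 107760

[3; 1,2,1,6] for √14; ℓ=4 ⇒ convergent index 3
a_0=3:  p_0=3·1+0=3,  q_0=3·0+1=1
…
a_2=2:  p_2=2·4+3=11,  q_2=2·1+1=3
a_3=1:  p_3=1·11+4=15,  q_3=1·3+1=4
(x₁, y₁) = (15, 4);  15² − 14·4² = 1 ✓
(15+4√14)^2 = 449 + 120√14
(15+4√14)^3 = 13455 + 3596√14
(15+4√14)^4 = 403201 + 107760√14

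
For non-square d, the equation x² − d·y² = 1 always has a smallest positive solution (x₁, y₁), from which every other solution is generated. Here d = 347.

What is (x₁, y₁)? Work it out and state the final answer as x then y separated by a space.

641602 34443

d=347: √d = [18; 1,1,1,2,4,…,1,1,36] (ℓ=14, even), read p_13/q_13
k=0  a_k=18  p_k/q_k = 18/1
…
k=2  a_k=1  p_k/q_k = 37/2
…
k=6  a_k=1  p_k/q_k = 801/43
…
k=11  a_k=1  p_k/q_k = 238717/12815
k=12  a_k=1  p_k/q_k = 402885/21628
k=13  a_k=1  p_k/q_k = 641602/34443
→ (641602, 34443).  Check: 641602²=411653126404, 347·34443²=411653126403, difference 1.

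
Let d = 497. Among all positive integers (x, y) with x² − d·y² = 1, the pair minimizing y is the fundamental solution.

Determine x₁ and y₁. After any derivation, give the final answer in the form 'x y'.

√497 → a₀=22, period (3,2,2,5,6,5,2,2,3,44); ℓ=10 even so k=9
k=0  a_k=22  p_k/q_k = 22/1
k=1  a_k=3  p_k/q_k = 67/3
k=2  a_k=2  p_k/q_k = 156/7
k=3  a_k=2  p_k/q_k = 379/17
…
k=6  a_k=5  p_k/q_k = 65476/2937
k=7  a_k=2  p_k/q_k = 143637/6443
k=8  a_k=2  p_k/q_k = 352750/15823
k=9  a_k=3  p_k/q_k = 1201887/53912
fundamental: x₁=1201887, y₁=53912  (since 1444532360769 − 497·2906503744 = 1)

1201887 53912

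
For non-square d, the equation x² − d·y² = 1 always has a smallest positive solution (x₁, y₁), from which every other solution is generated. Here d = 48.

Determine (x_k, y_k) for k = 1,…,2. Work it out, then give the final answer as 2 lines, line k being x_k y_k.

7 1
97 14

d=48: √d = [6; 1,12] (ℓ=2, even), read p_1/q_1
i=0: a=6 ⇒ p=6, q=1
i=1: a=1 ⇒ p=7, q=1
fundamental: x₁=7, y₁=1  (since 49 − 48·1 = 1)
k=2:  x_2 = 7·7+48·1·1 = 97,  y_2 = 7·1+1·7 = 14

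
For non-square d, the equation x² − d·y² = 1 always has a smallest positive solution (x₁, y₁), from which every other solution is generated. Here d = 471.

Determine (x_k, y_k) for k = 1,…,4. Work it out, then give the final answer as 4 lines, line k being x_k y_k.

7838695 361188
122890278606049 5662485139320
1926598824915678693415 88772987898323613612
30204041151744689101078780801 1391728752747293974319493360

[21; 1,2,2,1,3,…,2,1,42] for √471; ℓ=14 ⇒ convergent index 13
k=0  a_k=21  p_k/q_k = 21/1
k=1  a_k=1  p_k/q_k = 22/1
…
k=4  a_k=1  p_k/q_k = 217/10
…
k=9  a_k=3  p_k/q_k = 644804/29711
…
k=12  a_k=2  p_k/q_k = 5506953/253747
k=13  a_k=1  p_k/q_k = 7838695/361188
→ (7838695, 361188).  Check: 7838695²=61445139303025, 471·361188²=61445139303024, difference 1.
(7838695+361188√471)^2 = 122890278606049 + 5662485139320√471
(7838695+361188√471)^3 = 1926598824915678693415 + 88772987898323613612√471
(7838695+361188√471)^4 = 30204041151744689101078780801 + 1391728752747293974319493360√471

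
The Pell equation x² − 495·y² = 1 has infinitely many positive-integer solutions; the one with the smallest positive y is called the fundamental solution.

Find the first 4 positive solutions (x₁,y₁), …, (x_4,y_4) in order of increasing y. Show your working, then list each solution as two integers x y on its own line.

d=495: √d = [22; 4,44] (ℓ=2, even), read p_1/q_1
i=0: a=22 ⇒ p=22, q=1
i=1: a=4 ⇒ p=89, q=4
(x₁, y₁) = (89, 4);  89² − 495·4² = 1 ✓
(89+4√495)^2 = 15841 + 712√495
(89+4√495)^3 = 2819609 + 126732√495
(89+4√495)^4 = 501874561 + 22557584√495

89 4
15841 712
2819609 126732
501874561 22557584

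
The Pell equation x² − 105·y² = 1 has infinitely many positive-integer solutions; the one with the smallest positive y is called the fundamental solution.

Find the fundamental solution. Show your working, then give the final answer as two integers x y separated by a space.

√105 = [10; 4,20, …], period ℓ=2 (even) → k=1
step 0: (10, 1)  from 10·(1,0) + (0,1)
step 1: (41, 4)  from 4·(10,1) + (1,0)
→ (41, 4).  Check: 41²=1681, 105·4²=1680, difference 1.

41 4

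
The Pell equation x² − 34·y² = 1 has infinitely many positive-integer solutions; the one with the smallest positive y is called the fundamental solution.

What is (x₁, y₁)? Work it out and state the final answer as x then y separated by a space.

d=34: √d = [5; 1,4,1,10] (ℓ=4, even), read p_3/q_3
step 0: (5, 1)  from 5·(1,0) + (0,1)
step 1: (6, 1)  from 1·(5,1) + (1,0)
step 2: (29, 5)  from 4·(6,1) + (5,1)
step 3: (35, 6)  from 1·(29,5) + (6,1)
(x₁, y₁) = (35, 6);  35² − 34·6² = 1 ✓

35 6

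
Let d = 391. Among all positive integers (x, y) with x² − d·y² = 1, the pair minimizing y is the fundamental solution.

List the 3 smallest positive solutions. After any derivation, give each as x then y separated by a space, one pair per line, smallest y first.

d=391: √d = [19; 1,3,2,2,1,…,3,1,38] (ℓ=16, even), read p_15/q_15
step 0: (19, 1)  from 19·(1,0) + (0,1)
step 1: (20, 1)  from 1·(19,1) + (1,0)
step 2: (79, 4)  from 3·(20,1) + (19,1)
step 3: (178, 9)  from 2·(79,4) + (20,1)
step 4: (435, 22)  from 2·(178,9) + (79,4)
step 5: (613, 31)  from 1·(435,22) + (178,9)
…
step 7: (2709, 137)  from 2·(1048,53) + (613,31)
…
step 10: (160266, 8105)  from 1·(107747,5449) + (52519,2656)
…
step 13: (1660597, 83980)  from 2·(696292,35213) + (268013,13554)
step 14: (5678083, 287153)  from 3·(1660597,83980) + (696292,35213)
step 15: (7338680, 371133)  from 1·(5678083,287153) + (1660597,83980)
fundamental: x₁=7338680, y₁=371133  (since 53856224142400 − 391·137739703689 = 1)
(x_2, y_2) = (7338680·7338680 + 391·371133·371133, 7338680·371133 + 371133·7338680) = (107712448284799, 5447252648880)
(x_3, y_3) = (7338680·107712448284799 + 391·371133·5447252648880, 7338680·5447252648880 + 371133·107712448284799) = (1580934379957370111960, 79951288138564985667)

7338680 371133
107712448284799 5447252648880
1580934379957370111960 79951288138564985667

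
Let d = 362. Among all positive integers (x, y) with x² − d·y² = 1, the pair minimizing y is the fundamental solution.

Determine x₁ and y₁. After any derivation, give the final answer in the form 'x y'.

723 38

√362 = [19; 38, …], period ℓ=1 (odd) → k=1
i=0: a=19 ⇒ p=19, q=1
i=1: a=38 ⇒ p=723, q=38
fundamental: x₁=723, y₁=38  (since 522729 − 362·1444 = 1)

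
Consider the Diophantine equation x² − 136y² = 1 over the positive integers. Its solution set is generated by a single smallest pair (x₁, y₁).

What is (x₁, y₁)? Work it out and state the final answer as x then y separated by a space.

√136 → a₀=11, period (1,1,1,22); ℓ=4 even so k=3
a_0=11:  p_0=11·1+0=11,  q_0=11·0+1=1
a_1=1:  p_1=1·11+1=12,  q_1=1·1+0=1
a_2=1:  p_2=1·12+11=23,  q_2=1·1+1=2
a_3=1:  p_3=1·23+12=35,  q_3=1·2+1=3
fundamental: x₁=35, y₁=3  (since 1225 − 136·9 = 1)

35 3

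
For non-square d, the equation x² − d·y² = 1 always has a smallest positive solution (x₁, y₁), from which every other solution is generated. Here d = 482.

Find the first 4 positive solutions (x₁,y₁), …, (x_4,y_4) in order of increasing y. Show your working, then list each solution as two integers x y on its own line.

√482 → a₀=21, period (1,20,1,42); ℓ=4 even so k=3
k=0  a_k=21  p_k/q_k = 21/1
…
k=2  a_k=20  p_k/q_k = 461/21
k=3  a_k=1  p_k/q_k = 483/22
fundamental: x₁=483, y₁=22  (since 233289 − 482·484 = 1)
n=2: (483,22)∘(483,22) = (483·483+482·22·22, 483·22+22·483) = (466577,21252)
n=3: (466577,21252)∘(483,22) = (483·466577+482·22·21252, 483·21252+22·466577) = (450712899,20529410)
n=4: (450712899,20529410)∘(483,22) = (483·450712899+482·22·20529410, 483·20529410+22·450712899) = (435388193857,19831388808)

483 22
466577 21252
450712899 20529410
435388193857 19831388808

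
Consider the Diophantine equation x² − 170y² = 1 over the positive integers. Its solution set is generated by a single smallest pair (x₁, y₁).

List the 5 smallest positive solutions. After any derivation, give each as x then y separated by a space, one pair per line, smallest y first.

√170 = [13; 26, …], period ℓ=1 (odd) → k=1
a_0=13:  p_0=13·1+0=13,  q_0=13·0+1=1
a_1=26:  p_1=26·13+1=339,  q_1=26·1+0=26
fundamental: x₁=339, y₁=26  (since 114921 − 170·676 = 1)
(x_2, y_2) = (339·339 + 170·26·26, 339·26 + 26·339) = (229841, 17628)
(x_3, y_3) = (339·229841 + 170·26·17628, 339·17628 + 26·229841) = (155831859, 11951758)
(x_4, y_4) = (339·155831859 + 170·26·11951758, 339·11951758 + 26·155831859) = (105653770561, 8103274296)
(x_5, y_5) = (339·105653770561 + 170·26·8103274296, 339·8103274296 + 26·105653770561) = (71633100608499, 5494008020930)

339 26
229841 17628
155831859 11951758
105653770561 8103274296
71633100608499 5494008020930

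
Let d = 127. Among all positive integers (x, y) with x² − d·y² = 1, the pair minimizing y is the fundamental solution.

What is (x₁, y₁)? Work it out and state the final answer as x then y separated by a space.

√127 = [11; 3,1,2,2,7,11,7,2,2,1,3,22, …], period ℓ=12 (even) → k=11
k=0  a_k=11  p_k/q_k = 11/1
k=1  a_k=3  p_k/q_k = 34/3
k=2  a_k=1  p_k/q_k = 45/4
k=3  a_k=2  p_k/q_k = 124/11
…
k=5  a_k=7  p_k/q_k = 2175/193
k=6  a_k=11  p_k/q_k = 24218/2149
k=7  a_k=7  p_k/q_k = 171701/15236
…
k=9  a_k=2  p_k/q_k = 906941/80478
k=10  a_k=1  p_k/q_k = 1274561/113099
k=11  a_k=3  p_k/q_k = 4730624/419775
→ (4730624, 419775).  Check: 4730624²=22378803429376, 127·419775²=22378803429375, difference 1.

4730624 419775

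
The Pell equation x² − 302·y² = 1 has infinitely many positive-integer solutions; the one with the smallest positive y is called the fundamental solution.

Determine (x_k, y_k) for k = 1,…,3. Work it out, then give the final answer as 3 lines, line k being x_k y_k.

d=302: √d = [17; 2,1,1,1,4,…,1,2,34] (ℓ=16, even), read p_15/q_15
step 0: (17, 1)  from 17·(1,0) + (0,1)
…
step 3: (87, 5)  from 1·(52,3) + (35,2)
step 4: (139, 8)  from 1·(87,5) + (52,3)
step 5: (643, 37)  from 4·(139,8) + (87,5)
…
step 9: (36581, 2105)  from 1·(34513,1986) + (2068,119)
step 10: (107675, 6196)  from 2·(36581,2105) + (34513,1986)
step 11: (467281, 26889)  from 4·(107675,6196) + (36581,2105)
step 12: (574956, 33085)  from 1·(467281,26889) + (107675,6196)
…
step 14: (1617193, 93059)  from 1·(1042237,59974) + (574956,33085)
step 15: (4276623, 246092)  from 2·(1617193,93059) + (1042237,59974)
(x₁, y₁) = (4276623, 246092);  4276623² − 302·246092² = 1 ✓
(x_2, y_2) = (4276623·4276623 + 302·246092·246092, 4276623·246092 + 246092·4276623) = (36579008568257, 2104885414632)
(x_3, y_3) = (4276623·36579008568257 + 302·246092·2104885414632, 4276623·2104885414632 + 246092·36579008568257) = (312869258720405635599, 18003602753159249380)

4276623 246092
36579008568257 2104885414632
312869258720405635599 18003602753159249380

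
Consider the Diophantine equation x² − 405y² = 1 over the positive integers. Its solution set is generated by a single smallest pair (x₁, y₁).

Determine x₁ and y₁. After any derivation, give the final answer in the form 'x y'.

161 8

[20; 8,40] for √405; ℓ=2 ⇒ convergent index 1
step 0: (20, 1)  from 20·(1,0) + (0,1)
step 1: (161, 8)  from 8·(20,1) + (1,0)
(x₁, y₁) = (161, 8);  161² − 405·8² = 1 ✓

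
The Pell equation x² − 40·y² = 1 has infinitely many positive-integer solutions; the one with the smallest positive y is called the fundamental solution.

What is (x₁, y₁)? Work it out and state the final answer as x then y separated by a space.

19 3

[6; 3,12] for √40; ℓ=2 ⇒ convergent index 1
i=0: a=6 ⇒ p=6, q=1
i=1: a=3 ⇒ p=19, q=3
fundamental: x₁=19, y₁=3  (since 361 − 40·9 = 1)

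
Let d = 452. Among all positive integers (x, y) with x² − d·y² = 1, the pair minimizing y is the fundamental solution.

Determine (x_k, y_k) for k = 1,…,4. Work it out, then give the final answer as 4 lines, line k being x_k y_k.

1204353 56648
2900932297217 136448377488
6987493029899166849 328664025545553880
16830816386073401651890177 791655010315592455701792

[21; 3,1,5,3,10,3,5,1,3,42] for √452; ℓ=10 ⇒ convergent index 9
a_0=21:  p_0=21·1+0=21,  q_0=21·0+1=1
…
a_3=5:  p_3=5·85+64=489,  q_3=5·4+3=23
…
a_6=3:  p_6=3·16009+1552=49579,  q_6=3·753+73=2332
…
a_8=1:  p_8=1·263904+49579=313483,  q_8=1·12413+2332=14745
a_9=3:  p_9=3·313483+263904=1204353,  q_9=3·14745+12413=56648
fundamental: x₁=1204353, y₁=56648  (since 1450466148609 − 452·3208995904 = 1)
(x_2, y_2) = (1204353·1204353 + 452·56648·56648, 1204353·56648 + 56648·1204353) = (2900932297217, 136448377488)
(x_3, y_3) = (1204353·2900932297217 + 452·56648·136448377488, 1204353·136448377488 + 56648·2900932297217) = (6987493029899166849, 328664025545553880)
(x_4, y_4) = (1204353·6987493029899166849 + 452·56648·328664025545553880, 1204353·328664025545553880 + 56648·6987493029899166849) = (16830816386073401651890177, 791655010315592455701792)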